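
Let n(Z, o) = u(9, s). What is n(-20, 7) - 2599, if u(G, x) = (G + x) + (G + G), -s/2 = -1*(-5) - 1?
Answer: -2580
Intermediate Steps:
s = -8 (s = -2*(-1*(-5) - 1) = -2*(5 - 1) = -2*4 = -8)
u(G, x) = x + 3*G (u(G, x) = (G + x) + 2*G = x + 3*G)
n(Z, o) = 19 (n(Z, o) = -8 + 3*9 = -8 + 27 = 19)
n(-20, 7) - 2599 = 19 - 2599 = -2580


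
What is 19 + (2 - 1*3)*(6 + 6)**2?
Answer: -125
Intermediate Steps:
19 + (2 - 1*3)*(6 + 6)**2 = 19 + (2 - 3)*12**2 = 19 - 1*144 = 19 - 144 = -125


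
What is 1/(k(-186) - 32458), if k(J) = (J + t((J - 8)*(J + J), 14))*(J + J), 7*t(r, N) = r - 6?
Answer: -7/26587126 ≈ -2.6329e-7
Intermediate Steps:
t(r, N) = -6/7 + r/7 (t(r, N) = (r - 6)/7 = (-6 + r)/7 = -6/7 + r/7)
k(J) = 2*J*(-6/7 + J + 2*J*(-8 + J)/7) (k(J) = (J + (-6/7 + ((J - 8)*(J + J))/7))*(J + J) = (J + (-6/7 + ((-8 + J)*(2*J))/7))*(2*J) = (J + (-6/7 + (2*J*(-8 + J))/7))*(2*J) = (J + (-6/7 + 2*J*(-8 + J)/7))*(2*J) = (-6/7 + J + 2*J*(-8 + J)/7)*(2*J) = 2*J*(-6/7 + J + 2*J*(-8 + J)/7))
1/(k(-186) - 32458) = 1/((2/7)*(-186)*(-6 - 9*(-186) + 2*(-186)**2) - 32458) = 1/((2/7)*(-186)*(-6 + 1674 + 2*34596) - 32458) = 1/((2/7)*(-186)*(-6 + 1674 + 69192) - 32458) = 1/((2/7)*(-186)*70860 - 32458) = 1/(-26359920/7 - 32458) = 1/(-26587126/7) = -7/26587126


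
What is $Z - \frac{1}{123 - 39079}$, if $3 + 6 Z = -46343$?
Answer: $- \frac{902727385}{116868} \approx -7724.3$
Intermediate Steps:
$Z = - \frac{23173}{3}$ ($Z = - \frac{1}{2} + \frac{1}{6} \left(-46343\right) = - \frac{1}{2} - \frac{46343}{6} = - \frac{23173}{3} \approx -7724.3$)
$Z - \frac{1}{123 - 39079} = - \frac{23173}{3} - \frac{1}{123 - 39079} = - \frac{23173}{3} - \frac{1}{-38956} = - \frac{23173}{3} - - \frac{1}{38956} = - \frac{23173}{3} + \frac{1}{38956} = - \frac{902727385}{116868}$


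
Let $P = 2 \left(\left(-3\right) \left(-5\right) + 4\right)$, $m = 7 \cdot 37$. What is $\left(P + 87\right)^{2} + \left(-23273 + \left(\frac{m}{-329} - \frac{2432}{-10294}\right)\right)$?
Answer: $- \frac{1850253319}{241909} \approx -7648.5$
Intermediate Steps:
$m = 259$
$P = 38$ ($P = 2 \left(15 + 4\right) = 2 \cdot 19 = 38$)
$\left(P + 87\right)^{2} + \left(-23273 + \left(\frac{m}{-329} - \frac{2432}{-10294}\right)\right) = \left(38 + 87\right)^{2} + \left(-23273 + \left(\frac{259}{-329} - \frac{2432}{-10294}\right)\right) = 125^{2} + \left(-23273 + \left(259 \left(- \frac{1}{329}\right) - - \frac{1216}{5147}\right)\right) = 15625 + \left(-23273 + \left(- \frac{37}{47} + \frac{1216}{5147}\right)\right) = 15625 - \frac{5630081444}{241909} = - \frac{1850253319}{241909}$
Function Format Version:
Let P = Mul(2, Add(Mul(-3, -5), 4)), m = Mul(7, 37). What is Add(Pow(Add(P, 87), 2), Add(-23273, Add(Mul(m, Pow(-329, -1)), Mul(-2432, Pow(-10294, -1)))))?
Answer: Rational(-1850253319, 241909) ≈ -7648.5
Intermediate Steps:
m = 259
P = 38 (P = Mul(2, Add(15, 4)) = Mul(2, 19) = 38)
Add(Pow(Add(P, 87), 2), Add(-23273, Add(Mul(m, Pow(-329, -1)), Mul(-2432, Pow(-10294, -1))))) = Add(Pow(Add(38, 87), 2), Add(-23273, Add(Mul(259, Pow(-329, -1)), Mul(-2432, Pow(-10294, -1))))) = Add(Pow(125, 2), Add(-23273, Add(Mul(259, Rational(-1, 329)), Mul(-2432, Rational(-1, 10294))))) = Add(15625, Add(-23273, Add(Rational(-37, 47), Rational(1216, 5147)))) = Add(15625, Add(-23273, Rational(-133287, 241909))) = Add(15625, Rational(-5630081444, 241909)) = Rational(-1850253319, 241909)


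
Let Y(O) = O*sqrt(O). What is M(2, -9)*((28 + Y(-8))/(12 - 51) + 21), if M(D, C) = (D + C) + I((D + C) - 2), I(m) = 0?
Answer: -5537/39 - 112*I*sqrt(2)/39 ≈ -141.97 - 4.0613*I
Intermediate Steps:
M(D, C) = C + D (M(D, C) = (D + C) + 0 = (C + D) + 0 = C + D)
Y(O) = O**(3/2)
M(2, -9)*((28 + Y(-8))/(12 - 51) + 21) = (-9 + 2)*((28 + (-8)**(3/2))/(12 - 51) + 21) = -7*((28 - 16*I*sqrt(2))/(-39) + 21) = -7*((28 - 16*I*sqrt(2))*(-1/39) + 21) = -7*((-28/39 + 16*I*sqrt(2)/39) + 21) = -7*(791/39 + 16*I*sqrt(2)/39) = -5537/39 - 112*I*sqrt(2)/39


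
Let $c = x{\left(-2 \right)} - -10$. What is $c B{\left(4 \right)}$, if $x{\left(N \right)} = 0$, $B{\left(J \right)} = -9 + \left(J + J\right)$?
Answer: $-10$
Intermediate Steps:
$B{\left(J \right)} = -9 + 2 J$
$c = 10$ ($c = 0 - -10 = 0 + 10 = 10$)
$c B{\left(4 \right)} = 10 \left(-9 + 2 \cdot 4\right) = 10 \left(-9 + 8\right) = 10 \left(-1\right) = -10$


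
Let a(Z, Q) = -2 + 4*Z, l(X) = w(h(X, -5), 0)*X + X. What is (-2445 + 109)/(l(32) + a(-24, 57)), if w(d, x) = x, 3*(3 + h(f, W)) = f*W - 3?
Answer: 1168/33 ≈ 35.394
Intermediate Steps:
h(f, W) = -4 + W*f/3 (h(f, W) = -3 + (f*W - 3)/3 = -3 + (W*f - 3)/3 = -3 + (-3 + W*f)/3 = -3 + (-1 + W*f/3) = -4 + W*f/3)
l(X) = X (l(X) = 0*X + X = 0 + X = X)
(-2445 + 109)/(l(32) + a(-24, 57)) = (-2445 + 109)/(32 + (-2 + 4*(-24))) = -2336/(32 + (-2 - 96)) = -2336/(32 - 98) = -2336/(-66) = -2336*(-1/66) = 1168/33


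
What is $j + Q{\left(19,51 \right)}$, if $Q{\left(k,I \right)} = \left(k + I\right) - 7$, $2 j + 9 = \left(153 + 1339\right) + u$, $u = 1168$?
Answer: $\frac{2777}{2} \approx 1388.5$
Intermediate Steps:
$j = \frac{2651}{2}$ ($j = - \frac{9}{2} + \frac{\left(153 + 1339\right) + 1168}{2} = - \frac{9}{2} + \frac{1492 + 1168}{2} = - \frac{9}{2} + \frac{1}{2} \cdot 2660 = - \frac{9}{2} + 1330 = \frac{2651}{2} \approx 1325.5$)
$Q{\left(k,I \right)} = -7 + I + k$ ($Q{\left(k,I \right)} = \left(I + k\right) - 7 = -7 + I + k$)
$j + Q{\left(19,51 \right)} = \frac{2651}{2} + \left(-7 + 51 + 19\right) = \frac{2651}{2} + 63 = \frac{2777}{2}$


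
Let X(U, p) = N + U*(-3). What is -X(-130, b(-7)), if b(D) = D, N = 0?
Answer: -390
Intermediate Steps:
X(U, p) = -3*U (X(U, p) = 0 + U*(-3) = 0 - 3*U = -3*U)
-X(-130, b(-7)) = -(-3)*(-130) = -1*390 = -390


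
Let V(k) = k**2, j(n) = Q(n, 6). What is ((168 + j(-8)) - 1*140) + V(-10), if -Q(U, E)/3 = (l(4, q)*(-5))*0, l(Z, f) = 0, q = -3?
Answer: 128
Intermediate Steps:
Q(U, E) = 0 (Q(U, E) = -3*0*(-5)*0 = -0*0 = -3*0 = 0)
j(n) = 0
((168 + j(-8)) - 1*140) + V(-10) = ((168 + 0) - 1*140) + (-10)**2 = (168 - 140) + 100 = 28 + 100 = 128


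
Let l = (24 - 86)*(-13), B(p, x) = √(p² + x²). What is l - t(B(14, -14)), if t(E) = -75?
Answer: 881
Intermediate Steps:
l = 806 (l = -62*(-13) = 806)
l - t(B(14, -14)) = 806 - 1*(-75) = 806 + 75 = 881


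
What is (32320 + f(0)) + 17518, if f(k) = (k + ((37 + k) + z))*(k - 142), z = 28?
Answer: 40608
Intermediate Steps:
f(k) = (-142 + k)*(65 + 2*k) (f(k) = (k + ((37 + k) + 28))*(k - 142) = (k + (65 + k))*(-142 + k) = (65 + 2*k)*(-142 + k) = (-142 + k)*(65 + 2*k))
(32320 + f(0)) + 17518 = (32320 + (-9230 - 219*0 + 2*0²)) + 17518 = (32320 + (-9230 + 0 + 2*0)) + 17518 = (32320 + (-9230 + 0 + 0)) + 17518 = (32320 - 9230) + 17518 = 23090 + 17518 = 40608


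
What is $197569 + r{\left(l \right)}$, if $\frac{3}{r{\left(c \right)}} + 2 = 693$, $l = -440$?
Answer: $\frac{136520182}{691} \approx 1.9757 \cdot 10^{5}$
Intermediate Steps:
$r{\left(c \right)} = \frac{3}{691}$ ($r{\left(c \right)} = \frac{3}{-2 + 693} = \frac{3}{691}$)
$197569 + r{\left(l \right)} = 197569 + \frac{3}{691} = \frac{136520182}{691}$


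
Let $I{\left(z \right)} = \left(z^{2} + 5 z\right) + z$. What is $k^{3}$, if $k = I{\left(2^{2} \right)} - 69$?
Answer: $-24389$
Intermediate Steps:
$I{\left(z \right)} = z^{2} + 6 z$
$k = -29$ ($k = 2^{2} \left(6 + 2^{2}\right) - 69 = 4 \left(6 + 4\right) - 69 = 4 \cdot 10 - 69 = 40 - 69 = -29$)
$k^{3} = \left(-29\right)^{3} = -24389$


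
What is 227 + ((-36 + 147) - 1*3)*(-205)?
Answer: -21913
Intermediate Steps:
227 + ((-36 + 147) - 1*3)*(-205) = 227 + (111 - 3)*(-205) = 227 + 108*(-205) = 227 - 22140 = -21913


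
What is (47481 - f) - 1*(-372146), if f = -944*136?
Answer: 548011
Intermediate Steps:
f = -128384
(47481 - f) - 1*(-372146) = (47481 - 1*(-128384)) - 1*(-372146) = (47481 + 128384) + 372146 = 175865 + 372146 = 548011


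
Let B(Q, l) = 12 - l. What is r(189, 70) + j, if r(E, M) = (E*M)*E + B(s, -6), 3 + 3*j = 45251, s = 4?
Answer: 7546712/3 ≈ 2.5156e+6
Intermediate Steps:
j = 45248/3 (j = -1 + (1/3)*45251 = -1 + 45251/3 = 45248/3 ≈ 15083.)
r(E, M) = 18 + M*E**2 (r(E, M) = (E*M)*E + (12 - 1*(-6)) = M*E**2 + (12 + 6) = M*E**2 + 18 = 18 + M*E**2)
r(189, 70) + j = (18 + 70*189**2) + 45248/3 = (18 + 70*35721) + 45248/3 = (18 + 2500470) + 45248/3 = 2500488 + 45248/3 = 7546712/3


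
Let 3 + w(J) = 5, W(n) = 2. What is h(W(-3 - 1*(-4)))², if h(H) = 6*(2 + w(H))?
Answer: 576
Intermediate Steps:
w(J) = 2 (w(J) = -3 + 5 = 2)
h(H) = 24 (h(H) = 6*(2 + 2) = 6*4 = 24)
h(W(-3 - 1*(-4)))² = 24² = 576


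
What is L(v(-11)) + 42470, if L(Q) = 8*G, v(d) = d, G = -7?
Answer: 42414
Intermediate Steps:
L(Q) = -56 (L(Q) = 8*(-7) = -56)
L(v(-11)) + 42470 = -56 + 42470 = 42414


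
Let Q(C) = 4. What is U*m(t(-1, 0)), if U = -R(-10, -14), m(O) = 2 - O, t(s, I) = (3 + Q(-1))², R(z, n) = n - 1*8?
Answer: -1034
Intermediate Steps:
R(z, n) = -8 + n (R(z, n) = n - 8 = -8 + n)
t(s, I) = 49 (t(s, I) = (3 + 4)² = 7² = 49)
U = 22 (U = -(-8 - 14) = -1*(-22) = 22)
U*m(t(-1, 0)) = 22*(2 - 1*49) = 22*(2 - 49) = 22*(-47) = -1034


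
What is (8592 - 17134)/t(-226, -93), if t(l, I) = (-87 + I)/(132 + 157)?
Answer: 1234319/90 ≈ 13715.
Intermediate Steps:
t(l, I) = -87/289 + I/289 (t(l, I) = (-87 + I)/289 = (-87 + I)*(1/289) = -87/289 + I/289)
(8592 - 17134)/t(-226, -93) = (8592 - 17134)/(-87/289 + (1/289)*(-93)) = -8542/(-87/289 - 93/289) = -8542/(-180/289) = -8542*(-289/180) = 1234319/90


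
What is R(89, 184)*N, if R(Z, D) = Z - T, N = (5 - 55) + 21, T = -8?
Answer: -2813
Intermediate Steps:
N = -29 (N = -50 + 21 = -29)
R(Z, D) = 8 + Z (R(Z, D) = Z - 1*(-8) = Z + 8 = 8 + Z)
R(89, 184)*N = (8 + 89)*(-29) = 97*(-29) = -2813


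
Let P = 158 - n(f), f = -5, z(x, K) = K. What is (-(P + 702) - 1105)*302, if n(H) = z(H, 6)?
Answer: -591618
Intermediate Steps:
n(H) = 6
P = 152 (P = 158 - 1*6 = 158 - 6 = 152)
(-(P + 702) - 1105)*302 = (-(152 + 702) - 1105)*302 = (-1*854 - 1105)*302 = (-854 - 1105)*302 = -1959*302 = -591618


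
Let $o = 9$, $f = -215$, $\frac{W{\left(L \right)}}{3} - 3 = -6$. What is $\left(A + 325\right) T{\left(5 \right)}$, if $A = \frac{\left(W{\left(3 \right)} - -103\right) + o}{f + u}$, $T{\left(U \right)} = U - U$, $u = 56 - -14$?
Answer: $0$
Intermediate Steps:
$W{\left(L \right)} = -9$ ($W{\left(L \right)} = 9 + 3 \left(-6\right) = 9 - 18 = -9$)
$u = 70$ ($u = 56 + 14 = 70$)
$T{\left(U \right)} = 0$
$A = - \frac{103}{145}$ ($A = \frac{\left(-9 - -103\right) + 9}{-215 + 70} = \frac{\left(-9 + 103\right) + 9}{-145} = \left(94 + 9\right) \left(- \frac{1}{145}\right) = 103 \left(- \frac{1}{145}\right) = - \frac{103}{145} \approx -0.71034$)
$\left(A + 325\right) T{\left(5 \right)} = \left(- \frac{103}{145} + 325\right) 0 = \frac{47022}{145} \cdot 0 = 0$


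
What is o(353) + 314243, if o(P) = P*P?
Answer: 438852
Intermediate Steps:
o(P) = P**2
o(353) + 314243 = 353**2 + 314243 = 124609 + 314243 = 438852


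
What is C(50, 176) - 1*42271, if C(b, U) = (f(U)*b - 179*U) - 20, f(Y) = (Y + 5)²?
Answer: 1564255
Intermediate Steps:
f(Y) = (5 + Y)²
C(b, U) = -20 - 179*U + b*(5 + U)² (C(b, U) = ((5 + U)²*b - 179*U) - 20 = (b*(5 + U)² - 179*U) - 20 = (-179*U + b*(5 + U)²) - 20 = -20 - 179*U + b*(5 + U)²)
C(50, 176) - 1*42271 = (-20 - 179*176 + 50*(5 + 176)²) - 1*42271 = (-20 - 31504 + 50*181²) - 42271 = (-20 - 31504 + 50*32761) - 42271 = (-20 - 31504 + 1638050) - 42271 = 1606526 - 42271 = 1564255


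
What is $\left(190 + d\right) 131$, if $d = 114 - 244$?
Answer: $7860$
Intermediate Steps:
$d = -130$ ($d = 114 - 244 = -130$)
$\left(190 + d\right) 131 = \left(190 - 130\right) 131 = 60 \cdot 131 = 7860$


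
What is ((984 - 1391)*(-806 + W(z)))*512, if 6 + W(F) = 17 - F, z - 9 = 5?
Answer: 168582656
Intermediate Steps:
z = 14 (z = 9 + 5 = 14)
W(F) = 11 - F (W(F) = -6 + (17 - F) = 11 - F)
((984 - 1391)*(-806 + W(z)))*512 = ((984 - 1391)*(-806 + (11 - 1*14)))*512 = -407*(-806 + (11 - 14))*512 = -407*(-806 - 3)*512 = -407*(-809)*512 = 329263*512 = 168582656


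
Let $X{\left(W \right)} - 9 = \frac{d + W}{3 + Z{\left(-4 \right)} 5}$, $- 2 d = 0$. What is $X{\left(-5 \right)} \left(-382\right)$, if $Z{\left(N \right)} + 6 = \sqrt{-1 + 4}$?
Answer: $- \frac{383337}{109} - \frac{4775 \sqrt{3}}{327} \approx -3542.1$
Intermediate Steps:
$Z{\left(N \right)} = -6 + \sqrt{3}$ ($Z{\left(N \right)} = -6 + \sqrt{-1 + 4} = -6 + \sqrt{3}$)
$d = 0$ ($d = \left(- \frac{1}{2}\right) 0 = 0$)
$X{\left(W \right)} = 9 + \frac{W}{-27 + 5 \sqrt{3}}$ ($X{\left(W \right)} = 9 + \frac{0 + W}{3 + \left(-6 + \sqrt{3}\right) 5} = 9 + \frac{W}{3 - \left(30 - 5 \sqrt{3}\right)} = 9 + \frac{W}{-27 + 5 \sqrt{3}}$)
$X{\left(-5 \right)} \left(-382\right) = \left(9 - - \frac{45}{218} - - \frac{25 \sqrt{3}}{654}\right) \left(-382\right) = \left(9 + \frac{45}{218} + \frac{25 \sqrt{3}}{654}\right) \left(-382\right) = \left(\frac{2007}{218} + \frac{25 \sqrt{3}}{654}\right) \left(-382\right) = - \frac{383337}{109} - \frac{4775 \sqrt{3}}{327}$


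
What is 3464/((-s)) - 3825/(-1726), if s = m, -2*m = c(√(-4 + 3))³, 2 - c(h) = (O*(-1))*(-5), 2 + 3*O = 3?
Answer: 322862481/1726 ≈ 1.8706e+5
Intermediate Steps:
O = ⅓ (O = -⅔ + (⅓)*3 = -⅔ + 1 = ⅓ ≈ 0.33333)
c(h) = ⅓ (c(h) = 2 - (⅓)*(-1)*(-5) = 2 - (-1)*(-5)/3 = 2 - 1*5/3 = 2 - 5/3 = ⅓)
m = -1/54 (m = -(⅓)³/2 = -½*1/27 = -1/54 ≈ -0.018519)
s = -1/54 ≈ -0.018519
3464/((-s)) - 3825/(-1726) = 3464/((-1*(-1/54))) - 3825/(-1726) = 3464/(1/54) - 3825*(-1/1726) = 3464*54 + 3825/1726 = 187056 + 3825/1726 = 322862481/1726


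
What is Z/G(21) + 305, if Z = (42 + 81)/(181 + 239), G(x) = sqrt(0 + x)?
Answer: 305 + 41*sqrt(21)/2940 ≈ 305.06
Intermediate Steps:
G(x) = sqrt(x)
Z = 41/140 (Z = 123/420 = 123*(1/420) = 41/140 ≈ 0.29286)
Z/G(21) + 305 = 41/(140*(sqrt(21))) + 305 = 41*(sqrt(21)/21)/140 + 305 = 41*sqrt(21)/2940 + 305 = 305 + 41*sqrt(21)/2940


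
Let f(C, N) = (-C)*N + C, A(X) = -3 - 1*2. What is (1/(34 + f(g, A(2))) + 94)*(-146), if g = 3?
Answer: -356897/26 ≈ -13727.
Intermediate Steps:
A(X) = -5 (A(X) = -3 - 2 = -5)
f(C, N) = C - C*N (f(C, N) = -C*N + C = C - C*N)
(1/(34 + f(g, A(2))) + 94)*(-146) = (1/(34 + 3*(1 - 1*(-5))) + 94)*(-146) = (1/(34 + 3*(1 + 5)) + 94)*(-146) = (1/(34 + 3*6) + 94)*(-146) = (1/(34 + 18) + 94)*(-146) = (1/52 + 94)*(-146) = (4889/52)*(-146) = -356897/26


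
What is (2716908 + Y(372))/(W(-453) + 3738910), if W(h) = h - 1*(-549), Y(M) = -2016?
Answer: 1357446/1869503 ≈ 0.72610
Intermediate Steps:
W(h) = 549 + h (W(h) = h + 549 = 549 + h)
(2716908 + Y(372))/(W(-453) + 3738910) = (2716908 - 2016)/((549 - 453) + 3738910) = 2714892/(96 + 3738910) = 2714892/3739006 = 2714892*(1/3739006) = 1357446/1869503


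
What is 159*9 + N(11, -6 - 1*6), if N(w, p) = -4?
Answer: 1427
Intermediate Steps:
159*9 + N(11, -6 - 1*6) = 159*9 - 4 = 1431 - 4 = 1427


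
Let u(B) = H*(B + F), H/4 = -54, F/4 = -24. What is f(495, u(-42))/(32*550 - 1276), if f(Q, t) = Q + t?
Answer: 4329/2332 ≈ 1.8563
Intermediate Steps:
F = -96 (F = 4*(-24) = -96)
H = -216 (H = 4*(-54) = -216)
u(B) = 20736 - 216*B (u(B) = -216*(B - 96) = -216*(-96 + B) = 20736 - 216*B)
f(495, u(-42))/(32*550 - 1276) = (495 + (20736 - 216*(-42)))/(32*550 - 1276) = (495 + (20736 + 9072))/(17600 - 1276) = (495 + 29808)/16324 = 30303*(1/16324) = 4329/2332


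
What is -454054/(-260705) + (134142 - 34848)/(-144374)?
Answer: 19833574963/18819511835 ≈ 1.0539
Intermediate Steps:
-454054/(-260705) + (134142 - 34848)/(-144374) = -454054*(-1/260705) + 99294*(-1/144374) = 454054/260705 - 49647/72187 = 19833574963/18819511835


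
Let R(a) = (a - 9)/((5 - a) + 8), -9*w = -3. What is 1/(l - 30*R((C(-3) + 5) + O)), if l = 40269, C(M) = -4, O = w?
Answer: 7/282021 ≈ 2.4821e-5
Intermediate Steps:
w = ⅓ (w = -⅑*(-3) = ⅓ ≈ 0.33333)
O = ⅓ ≈ 0.33333
R(a) = (-9 + a)/(13 - a)
1/(l - 30*R((C(-3) + 5) + O)) = 1/(40269 - 30*(9 - ((-4 + 5) + ⅓))/(-13 + ((-4 + 5) + ⅓))) = 1/(40269 - 30*(9 - (1 + ⅓))/(-13 + (1 + ⅓))) = 1/(40269 - 30*(9 - 1*4/3)/(-13 + 4/3)) = 1/(40269 - 30*(9 - 4/3)/(-35/3)) = 1/(40269 - (-18)*23/(7*3)) = 1/(40269 - 30*(-23/35)) = 1/(40269 + 138/7) = 1/(282021/7) = 7/282021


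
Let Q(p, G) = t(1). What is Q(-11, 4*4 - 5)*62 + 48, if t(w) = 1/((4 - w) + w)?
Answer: 127/2 ≈ 63.500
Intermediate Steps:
t(w) = 1/4
Q(p, G) = 1/4
Q(-11, 4*4 - 5)*62 + 48 = (1/4)*62 + 48 = 31/2 + 48 = 127/2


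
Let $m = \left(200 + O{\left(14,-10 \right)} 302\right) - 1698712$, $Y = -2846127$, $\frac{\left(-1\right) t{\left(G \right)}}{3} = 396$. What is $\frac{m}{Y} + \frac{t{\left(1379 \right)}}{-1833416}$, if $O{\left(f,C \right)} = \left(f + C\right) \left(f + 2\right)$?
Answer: $\frac{256835334285}{434844564986} \approx 0.59064$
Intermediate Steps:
$t{\left(G \right)} = -1188$ ($t{\left(G \right)} = \left(-3\right) 396 = -1188$)
$O{\left(f,C \right)} = \left(2 + f\right) \left(C + f\right)$ ($O{\left(f,C \right)} = \left(C + f\right) \left(2 + f\right) = \left(2 + f\right) \left(C + f\right)$)
$m = -1679184$ ($m = \left(200 + \left(14^{2} + 2 \left(-10\right) + 2 \cdot 14 - 140\right) 302\right) - 1698712 = \left(200 + \left(196 - 20 + 28 - 140\right) 302\right) - 1698712 = \left(200 + 64 \cdot 302\right) - 1698712 = \left(200 + 19328\right) - 1698712 = 19528 - 1698712 = -1679184$)
$\frac{m}{Y} + \frac{t{\left(1379 \right)}}{-1833416} = - \frac{1679184}{-2846127} - \frac{1188}{-1833416} = \left(-1679184\right) \left(- \frac{1}{2846127}\right) - - \frac{297}{458354} = \frac{559728}{948709} + \frac{297}{458354} = \frac{256835334285}{434844564986}$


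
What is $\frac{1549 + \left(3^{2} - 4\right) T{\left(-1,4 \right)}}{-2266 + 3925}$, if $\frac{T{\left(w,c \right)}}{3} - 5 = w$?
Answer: $\frac{1609}{1659} \approx 0.96986$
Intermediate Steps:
$T{\left(w,c \right)} = 15 + 3 w$
$\frac{1549 + \left(3^{2} - 4\right) T{\left(-1,4 \right)}}{-2266 + 3925} = \frac{1549 + \left(3^{2} - 4\right) \left(15 + 3 \left(-1\right)\right)}{-2266 + 3925} = \frac{1549 + \left(9 - 4\right) \left(15 - 3\right)}{1659} = \left(1549 + 5 \cdot 12\right) \frac{1}{1659} = \left(1549 + 60\right) \frac{1}{1659} = 1609 \cdot \frac{1}{1659} = \frac{1609}{1659}$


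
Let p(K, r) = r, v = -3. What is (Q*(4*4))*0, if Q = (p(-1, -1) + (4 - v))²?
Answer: 0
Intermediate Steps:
Q = 36 (Q = (-1 + (4 - 1*(-3)))² = (-1 + (4 + 3))² = (-1 + 7)² = 6² = 36)
(Q*(4*4))*0 = (36*(4*4))*0 = (36*16)*0 = 576*0 = 0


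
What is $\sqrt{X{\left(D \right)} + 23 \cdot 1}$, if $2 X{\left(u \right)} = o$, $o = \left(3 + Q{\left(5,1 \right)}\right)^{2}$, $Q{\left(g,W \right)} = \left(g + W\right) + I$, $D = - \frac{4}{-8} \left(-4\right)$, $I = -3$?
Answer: $\sqrt{41} \approx 6.4031$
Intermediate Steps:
$D = -2$ ($D = \left(-4\right) \left(- \frac{1}{8}\right) \left(-4\right) = \frac{1}{2} \left(-4\right) = -2$)
$Q{\left(g,W \right)} = -3 + W + g$ ($Q{\left(g,W \right)} = \left(g + W\right) - 3 = \left(W + g\right) - 3 = -3 + W + g$)
$o = 36$ ($o = \left(3 + \left(-3 + 1 + 5\right)\right)^{2} = \left(3 + 3\right)^{2} = 6^{2} = 36$)
$X{\left(u \right)} = 18$ ($X{\left(u \right)} = \frac{1}{2} \cdot 36 = 18$)
$\sqrt{X{\left(D \right)} + 23 \cdot 1} = \sqrt{18 + 23 \cdot 1} = \sqrt{18 + 23} = \sqrt{41}$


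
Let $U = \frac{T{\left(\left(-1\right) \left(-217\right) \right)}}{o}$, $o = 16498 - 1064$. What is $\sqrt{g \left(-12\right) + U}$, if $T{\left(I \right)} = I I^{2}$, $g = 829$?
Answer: $\frac{i \sqrt{2211987282646}}{15434} \approx 96.364 i$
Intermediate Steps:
$T{\left(I \right)} = I^{3}$
$o = 15434$
$U = \frac{10218313}{15434}$ ($U = \frac{\left(\left(-1\right) \left(-217\right)\right)^{3}}{15434} = 217^{3} \cdot \frac{1}{15434} = 10218313 \cdot \frac{1}{15434} = \frac{10218313}{15434} \approx 662.07$)
$\sqrt{g \left(-12\right) + U} = \sqrt{829 \left(-12\right) + \frac{10218313}{15434}} = \sqrt{-9948 + \frac{10218313}{15434}} = \sqrt{- \frac{143319119}{15434}} = \frac{i \sqrt{2211987282646}}{15434}$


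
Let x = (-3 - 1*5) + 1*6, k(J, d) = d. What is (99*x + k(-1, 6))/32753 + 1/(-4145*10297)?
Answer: -1170685319/199704703135 ≈ -0.0058621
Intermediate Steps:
x = -2 (x = (-3 - 5) + 6 = -8 + 6 = -2)
(99*x + k(-1, 6))/32753 + 1/(-4145*10297) = (99*(-2) + 6)/32753 + 1/(-4145*10297) = (-198 + 6)*(1/32753) - 1/4145*1/10297 = -192*1/32753 - 1/42681065 = -192/32753 - 1/42681065 = -1170685319/199704703135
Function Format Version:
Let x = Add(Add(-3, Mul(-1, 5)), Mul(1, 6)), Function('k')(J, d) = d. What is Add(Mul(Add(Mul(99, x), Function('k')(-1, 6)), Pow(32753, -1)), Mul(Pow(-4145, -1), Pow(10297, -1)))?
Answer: Rational(-1170685319, 199704703135) ≈ -0.0058621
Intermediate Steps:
x = -2 (x = Add(Add(-3, -5), 6) = Add(-8, 6) = -2)
Add(Mul(Add(Mul(99, x), Function('k')(-1, 6)), Pow(32753, -1)), Mul(Pow(-4145, -1), Pow(10297, -1))) = Add(Mul(Add(Mul(99, -2), 6), Pow(32753, -1)), Mul(Pow(-4145, -1), Pow(10297, -1))) = Add(Mul(Add(-198, 6), Rational(1, 32753)), Mul(Rational(-1, 4145), Rational(1, 10297))) = Add(Mul(-192, Rational(1, 32753)), Rational(-1, 42681065)) = Add(Rational(-192, 32753), Rational(-1, 42681065)) = Rational(-1170685319, 199704703135)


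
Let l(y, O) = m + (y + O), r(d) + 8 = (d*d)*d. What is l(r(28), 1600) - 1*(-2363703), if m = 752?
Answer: 2387999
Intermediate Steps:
r(d) = -8 + d**3 (r(d) = -8 + (d*d)*d = -8 + d**2*d = -8 + d**3)
l(y, O) = 752 + O + y (l(y, O) = 752 + (y + O) = 752 + (O + y) = 752 + O + y)
l(r(28), 1600) - 1*(-2363703) = (752 + 1600 + (-8 + 28**3)) - 1*(-2363703) = (752 + 1600 + (-8 + 21952)) + 2363703 = (752 + 1600 + 21944) + 2363703 = 24296 + 2363703 = 2387999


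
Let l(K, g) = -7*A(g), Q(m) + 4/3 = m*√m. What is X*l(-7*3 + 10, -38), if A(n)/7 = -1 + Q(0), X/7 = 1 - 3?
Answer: -4802/3 ≈ -1600.7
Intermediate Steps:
Q(m) = -4/3 + m^(3/2) (Q(m) = -4/3 + m*√m = -4/3 + m^(3/2))
X = -14 (X = 7*(1 - 3) = 7*(-2) = -14)
A(n) = -49/3 (A(n) = 7*(-1 + (-4/3 + 0^(3/2))) = 7*(-1 + (-4/3 + 0)) = 7*(-1 - 4/3) = 7*(-7/3) = -49/3)
l(K, g) = 343/3 (l(K, g) = -7*(-49/3) = 343/3)
X*l(-7*3 + 10, -38) = -14*343/3 = -4802/3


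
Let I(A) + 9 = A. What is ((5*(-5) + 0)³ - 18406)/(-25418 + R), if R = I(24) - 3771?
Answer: 34031/29174 ≈ 1.1665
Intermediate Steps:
I(A) = -9 + A
R = -3756 (R = (-9 + 24) - 3771 = 15 - 3771 = -3756)
((5*(-5) + 0)³ - 18406)/(-25418 + R) = ((5*(-5) + 0)³ - 18406)/(-25418 - 3756) = ((-25 + 0)³ - 18406)/(-29174) = ((-25)³ - 18406)*(-1/29174) = (-15625 - 18406)*(-1/29174) = -34031*(-1/29174) = 34031/29174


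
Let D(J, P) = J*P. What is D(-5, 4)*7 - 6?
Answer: -146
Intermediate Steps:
D(-5, 4)*7 - 6 = -5*4*7 - 6 = -20*7 - 6 = -140 - 6 = -146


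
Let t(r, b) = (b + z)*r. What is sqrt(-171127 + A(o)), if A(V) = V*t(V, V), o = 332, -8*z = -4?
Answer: sqrt(36478353) ≈ 6039.7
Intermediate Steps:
z = 1/2 (z = -1/8*(-4) = 1/2 ≈ 0.50000)
t(r, b) = r*(1/2 + b) (t(r, b) = (b + 1/2)*r = (1/2 + b)*r = r*(1/2 + b))
A(V) = V**2*(1/2 + V) (A(V) = V*(V*(1/2 + V)) = V**2*(1/2 + V))
sqrt(-171127 + A(o)) = sqrt(-171127 + 332**2*(1/2 + 332)) = sqrt(-171127 + 110224*(665/2)) = sqrt(-171127 + 36649480) = sqrt(36478353)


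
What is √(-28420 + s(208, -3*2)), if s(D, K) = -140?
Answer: 4*I*√1785 ≈ 169.0*I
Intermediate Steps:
√(-28420 + s(208, -3*2)) = √(-28420 - 140) = √(-28560) = 4*I*√1785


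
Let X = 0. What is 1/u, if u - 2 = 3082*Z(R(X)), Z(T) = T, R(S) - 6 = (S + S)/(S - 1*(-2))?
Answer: 1/18494 ≈ 5.4072e-5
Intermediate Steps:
R(S) = 6 + 2*S/(2 + S) (R(S) = 6 + (S + S)/(S - 1*(-2)) = 6 + (2*S)/(S + 2) = 6 + (2*S)/(2 + S) = 6 + 2*S/(2 + S))
u = 18494 (u = 2 + 3082*(4*(3 + 2*0)/(2 + 0)) = 2 + 3082*(4*(3 + 0)/2) = 2 + 3082*(4*(½)*3) = 2 + 3082*6 = 2 + 18492 = 18494)
1/u = 1/18494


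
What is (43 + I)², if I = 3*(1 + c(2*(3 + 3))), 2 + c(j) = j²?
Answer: 222784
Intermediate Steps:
c(j) = -2 + j²
I = 429 (I = 3*(1 + (-2 + (2*(3 + 3))²)) = 3*(1 + (-2 + (2*6)²)) = 3*(1 + (-2 + 12²)) = 3*(1 + (-2 + 144)) = 3*(1 + 142) = 3*143 = 429)
(43 + I)² = (43 + 429)² = 472² = 222784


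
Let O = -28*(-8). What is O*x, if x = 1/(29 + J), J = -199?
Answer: -112/85 ≈ -1.3176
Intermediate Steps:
x = -1/170 (x = 1/(29 - 199) = 1/(-170) = -1/170 ≈ -0.0058824)
O = 224
O*x = 224*(-1/170) = -112/85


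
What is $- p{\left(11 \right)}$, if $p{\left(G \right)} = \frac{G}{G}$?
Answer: $-1$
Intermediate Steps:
$p{\left(G \right)} = 1$
$- p{\left(11 \right)} = \left(-1\right) 1 = -1$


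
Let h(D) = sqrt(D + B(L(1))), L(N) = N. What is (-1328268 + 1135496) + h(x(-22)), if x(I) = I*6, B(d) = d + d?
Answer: -192772 + I*sqrt(130) ≈ -1.9277e+5 + 11.402*I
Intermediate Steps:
B(d) = 2*d
x(I) = 6*I
h(D) = sqrt(2 + D) (h(D) = sqrt(D + 2*1) = sqrt(D + 2) = sqrt(2 + D))
(-1328268 + 1135496) + h(x(-22)) = (-1328268 + 1135496) + sqrt(2 + 6*(-22)) = -192772 + sqrt(2 - 132) = -192772 + sqrt(-130) = -192772 + I*sqrt(130)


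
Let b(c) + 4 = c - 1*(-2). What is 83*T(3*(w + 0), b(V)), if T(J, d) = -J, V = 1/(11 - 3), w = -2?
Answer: 498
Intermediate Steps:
V = ⅛ (V = 1/8 = ⅛ ≈ 0.12500)
b(c) = -2 + c (b(c) = -4 + (c - 1*(-2)) = -4 + (c + 2) = -4 + (2 + c) = -2 + c)
83*T(3*(w + 0), b(V)) = 83*(-3*(-2 + 0)) = 83*(-3*(-2)) = 83*(-1*(-6)) = 83*6 = 498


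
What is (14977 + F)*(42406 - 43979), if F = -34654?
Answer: 30951921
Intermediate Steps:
(14977 + F)*(42406 - 43979) = (14977 - 34654)*(42406 - 43979) = -19677*(-1573) = 30951921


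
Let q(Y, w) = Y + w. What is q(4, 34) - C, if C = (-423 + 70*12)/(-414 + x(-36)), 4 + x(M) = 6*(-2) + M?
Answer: 18125/466 ≈ 38.895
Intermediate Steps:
x(M) = -16 + M (x(M) = -4 + (6*(-2) + M) = -4 + (-12 + M) = -16 + M)
C = -417/466 (C = (-423 + 70*12)/(-414 + (-16 - 36)) = (-423 + 840)/(-414 - 52) = 417/(-466) = 417*(-1/466) = -417/466 ≈ -0.89485)
q(4, 34) - C = (4 + 34) - 1*(-417/466) = 38 + 417/466 = 18125/466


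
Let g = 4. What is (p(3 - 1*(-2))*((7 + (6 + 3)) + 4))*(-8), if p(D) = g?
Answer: -640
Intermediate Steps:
p(D) = 4
(p(3 - 1*(-2))*((7 + (6 + 3)) + 4))*(-8) = (4*((7 + (6 + 3)) + 4))*(-8) = (4*((7 + 9) + 4))*(-8) = (4*(16 + 4))*(-8) = (4*20)*(-8) = 80*(-8) = -640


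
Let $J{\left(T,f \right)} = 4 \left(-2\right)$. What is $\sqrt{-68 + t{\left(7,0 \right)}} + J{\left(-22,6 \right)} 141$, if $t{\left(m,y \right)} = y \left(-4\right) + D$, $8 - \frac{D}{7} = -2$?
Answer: $-1128 + \sqrt{2} \approx -1126.6$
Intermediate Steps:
$D = 70$ ($D = 56 - -14 = 56 + 14 = 70$)
$t{\left(m,y \right)} = 70 - 4 y$ ($t{\left(m,y \right)} = y \left(-4\right) + 70 = - 4 y + 70 = 70 - 4 y$)
$J{\left(T,f \right)} = -8$
$\sqrt{-68 + t{\left(7,0 \right)}} + J{\left(-22,6 \right)} 141 = \sqrt{-68 + \left(70 - 0\right)} - 1128 = \sqrt{-68 + \left(70 + 0\right)} - 1128 = \sqrt{-68 + 70} - 1128 = \sqrt{2} - 1128 = -1128 + \sqrt{2}$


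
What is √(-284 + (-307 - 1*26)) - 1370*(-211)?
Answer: 289070 + I*√617 ≈ 2.8907e+5 + 24.839*I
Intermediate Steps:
√(-284 + (-307 - 1*26)) - 1370*(-211) = √(-284 + (-307 - 26)) + 289070 = √(-284 - 333) + 289070 = √(-617) + 289070 = I*√617 + 289070 = 289070 + I*√617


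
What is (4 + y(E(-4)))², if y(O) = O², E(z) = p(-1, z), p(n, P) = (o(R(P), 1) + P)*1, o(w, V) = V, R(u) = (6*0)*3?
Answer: 169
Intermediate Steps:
R(u) = 0 (R(u) = 0*3 = 0)
p(n, P) = 1 + P (p(n, P) = (1 + P)*1 = 1 + P)
E(z) = 1 + z
(4 + y(E(-4)))² = (4 + (1 - 4)²)² = (4 + (-3)²)² = (4 + 9)² = 13² = 169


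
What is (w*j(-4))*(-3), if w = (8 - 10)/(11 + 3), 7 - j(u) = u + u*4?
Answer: 81/7 ≈ 11.571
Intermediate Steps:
j(u) = 7 - 5*u (j(u) = 7 - (u + u*4) = 7 - (u + 4*u) = 7 - 5*u)
w = -⅐ (w = -2/14 = -2*1/14 = -⅐ ≈ -0.14286)
(w*j(-4))*(-3) = -(7 - 5*(-4))/7*(-3) = -(7 + 20)/7*(-3) = -⅐*27*(-3) = -27/7*(-3) = 81/7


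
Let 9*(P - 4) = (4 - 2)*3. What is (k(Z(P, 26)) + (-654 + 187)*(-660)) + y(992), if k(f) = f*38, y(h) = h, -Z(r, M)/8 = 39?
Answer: 297356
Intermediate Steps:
P = 14/3 (P = 4 + ((4 - 2)*3)/9 = 4 + (2*3)/9 = 4 + (1/9)*6 = 4 + 2/3 = 14/3 ≈ 4.6667)
Z(r, M) = -312 (Z(r, M) = -8*39 = -312)
k(f) = 38*f
(k(Z(P, 26)) + (-654 + 187)*(-660)) + y(992) = (38*(-312) + (-654 + 187)*(-660)) + 992 = (-11856 - 467*(-660)) + 992 = (-11856 + 308220) + 992 = 296364 + 992 = 297356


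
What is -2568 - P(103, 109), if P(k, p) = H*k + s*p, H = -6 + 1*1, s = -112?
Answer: 10155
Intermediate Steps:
H = -5 (H = -6 + 1 = -5)
P(k, p) = -112*p - 5*k (P(k, p) = -5*k - 112*p = -112*p - 5*k)
-2568 - P(103, 109) = -2568 - (-112*109 - 5*103) = -2568 - (-12208 - 515) = -2568 - 1*(-12723) = -2568 + 12723 = 10155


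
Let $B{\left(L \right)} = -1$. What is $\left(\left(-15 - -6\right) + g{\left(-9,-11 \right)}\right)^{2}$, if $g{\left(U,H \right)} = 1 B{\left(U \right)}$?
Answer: $100$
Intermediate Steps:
$g{\left(U,H \right)} = -1$ ($g{\left(U,H \right)} = 1 \left(-1\right) = -1$)
$\left(\left(-15 - -6\right) + g{\left(-9,-11 \right)}\right)^{2} = \left(\left(-15 - -6\right) - 1\right)^{2} = \left(\left(-15 + 6\right) - 1\right)^{2} = \left(-9 - 1\right)^{2} = \left(-10\right)^{2} = 100$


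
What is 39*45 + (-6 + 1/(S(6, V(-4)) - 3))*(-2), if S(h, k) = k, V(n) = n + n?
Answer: 19439/11 ≈ 1767.2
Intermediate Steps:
V(n) = 2*n
39*45 + (-6 + 1/(S(6, V(-4)) - 3))*(-2) = 39*45 + (-6 + 1/(2*(-4) - 3))*(-2) = 1755 + (-6 + 1/(-8 - 3))*(-2) = 1755 + (-6 + 1/(-11))*(-2) = 1755 + (-6 - 1/11)*(-2) = 1755 - 67/11*(-2) = 1755 + 134/11 = 19439/11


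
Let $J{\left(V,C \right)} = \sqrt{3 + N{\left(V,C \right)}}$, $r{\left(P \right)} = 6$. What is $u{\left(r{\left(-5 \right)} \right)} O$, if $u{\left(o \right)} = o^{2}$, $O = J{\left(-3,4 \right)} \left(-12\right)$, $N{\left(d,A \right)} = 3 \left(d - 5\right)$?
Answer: $- 432 i \sqrt{21} \approx - 1979.7 i$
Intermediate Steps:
$N{\left(d,A \right)} = -15 + 3 d$ ($N{\left(d,A \right)} = 3 \left(-5 + d\right) = -15 + 3 d$)
$J{\left(V,C \right)} = \sqrt{-12 + 3 V}$ ($J{\left(V,C \right)} = \sqrt{3 + \left(-15 + 3 V\right)} = \sqrt{-12 + 3 V}$)
$O = - 12 i \sqrt{21}$ ($O = \sqrt{-12 + 3 \left(-3\right)} \left(-12\right) = \sqrt{-12 - 9} \left(-12\right) = \sqrt{-21} \left(-12\right) = i \sqrt{21} \left(-12\right) = - 12 i \sqrt{21} \approx - 54.991 i$)
$u{\left(r{\left(-5 \right)} \right)} O = 6^{2} \left(- 12 i \sqrt{21}\right) = 36 \left(- 12 i \sqrt{21}\right) = - 432 i \sqrt{21}$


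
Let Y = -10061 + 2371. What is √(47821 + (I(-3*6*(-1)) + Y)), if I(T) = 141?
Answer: 4*√2517 ≈ 200.68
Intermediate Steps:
Y = -7690
√(47821 + (I(-3*6*(-1)) + Y)) = √(47821 + (141 - 7690)) = √(47821 - 7549) = √40272 = 4*√2517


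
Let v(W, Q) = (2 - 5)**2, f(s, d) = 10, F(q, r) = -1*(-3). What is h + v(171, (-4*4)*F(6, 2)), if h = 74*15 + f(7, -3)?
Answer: 1129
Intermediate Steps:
F(q, r) = 3
h = 1120 (h = 74*15 + 10 = 1110 + 10 = 1120)
v(W, Q) = 9 (v(W, Q) = (-3)**2 = 9)
h + v(171, (-4*4)*F(6, 2)) = 1120 + 9 = 1129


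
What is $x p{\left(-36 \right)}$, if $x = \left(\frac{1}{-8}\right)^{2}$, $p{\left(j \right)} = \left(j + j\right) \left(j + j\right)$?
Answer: $81$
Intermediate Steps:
$p{\left(j \right)} = 4 j^{2}$ ($p{\left(j \right)} = 2 j 2 j = 4 j^{2}$)
$x = \frac{1}{64}$ ($x = \left(- \frac{1}{8}\right)^{2} = \frac{1}{64} \approx 0.015625$)
$x p{\left(-36 \right)} = \frac{4 \left(-36\right)^{2}}{64} = \frac{4 \cdot 1296}{64} = \frac{1}{64} \cdot 5184 = 81$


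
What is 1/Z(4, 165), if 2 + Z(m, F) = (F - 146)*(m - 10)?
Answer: -1/116 ≈ -0.0086207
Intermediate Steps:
Z(m, F) = -2 + (-146 + F)*(-10 + m) (Z(m, F) = -2 + (F - 146)*(m - 10) = -2 + (-146 + F)*(-10 + m))
1/Z(4, 165) = 1/(1458 - 146*4 - 10*165 + 165*4) = 1/(1458 - 584 - 1650 + 660) = 1/(-116) = -1/116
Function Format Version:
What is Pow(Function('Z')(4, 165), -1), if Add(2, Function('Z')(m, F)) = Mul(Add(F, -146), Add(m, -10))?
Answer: Rational(-1, 116) ≈ -0.0086207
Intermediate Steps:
Function('Z')(m, F) = Add(-2, Mul(Add(-146, F), Add(-10, m))) (Function('Z')(m, F) = Add(-2, Mul(Add(F, -146), Add(m, -10))) = Add(-2, Mul(Add(-146, F), Add(-10, m))))
Pow(Function('Z')(4, 165), -1) = Pow(Add(1458, Mul(-146, 4), Mul(-10, 165), Mul(165, 4)), -1) = Pow(Add(1458, -584, -1650, 660), -1) = Pow(-116, -1) = Rational(-1, 116)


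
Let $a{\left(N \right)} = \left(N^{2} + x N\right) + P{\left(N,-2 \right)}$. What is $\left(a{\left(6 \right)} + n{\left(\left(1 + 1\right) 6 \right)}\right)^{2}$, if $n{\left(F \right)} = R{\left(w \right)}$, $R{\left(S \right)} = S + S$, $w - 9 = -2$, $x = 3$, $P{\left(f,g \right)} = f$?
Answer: $5476$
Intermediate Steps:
$a{\left(N \right)} = N^{2} + 4 N$ ($a{\left(N \right)} = \left(N^{2} + 3 N\right) + N = N^{2} + 4 N$)
$w = 7$ ($w = 9 - 2 = 7$)
$R{\left(S \right)} = 2 S$
$n{\left(F \right)} = 14$ ($n{\left(F \right)} = 2 \cdot 7 = 14$)
$\left(a{\left(6 \right)} + n{\left(\left(1 + 1\right) 6 \right)}\right)^{2} = \left(6 \left(4 + 6\right) + 14\right)^{2} = \left(6 \cdot 10 + 14\right)^{2} = \left(60 + 14\right)^{2} = 74^{2} = 5476$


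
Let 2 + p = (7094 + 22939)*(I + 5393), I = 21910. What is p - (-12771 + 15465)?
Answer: 819988303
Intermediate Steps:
p = 819990997 (p = -2 + (7094 + 22939)*(21910 + 5393) = -2 + 30033*27303 = -2 + 819990999 = 819990997)
p - (-12771 + 15465) = 819990997 - (-12771 + 15465) = 819990997 - 1*2694 = 819990997 - 2694 = 819988303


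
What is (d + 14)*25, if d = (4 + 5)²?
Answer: 2375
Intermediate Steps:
d = 81 (d = 9² = 81)
(d + 14)*25 = (81 + 14)*25 = 95*25 = 2375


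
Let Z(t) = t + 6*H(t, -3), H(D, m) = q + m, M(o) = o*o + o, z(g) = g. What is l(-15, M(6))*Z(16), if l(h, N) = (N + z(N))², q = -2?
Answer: -98784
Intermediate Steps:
M(o) = o + o² (M(o) = o² + o = o + o²)
H(D, m) = -2 + m
Z(t) = -30 + t (Z(t) = t + 6*(-2 - 3) = t + 6*(-5) = t - 30 = -30 + t)
l(h, N) = 4*N² (l(h, N) = (N + N)² = (2*N)² = 4*N²)
l(-15, M(6))*Z(16) = (4*(6*(1 + 6))²)*(-30 + 16) = (4*(6*7)²)*(-14) = (4*42²)*(-14) = (4*1764)*(-14) = 7056*(-14) = -98784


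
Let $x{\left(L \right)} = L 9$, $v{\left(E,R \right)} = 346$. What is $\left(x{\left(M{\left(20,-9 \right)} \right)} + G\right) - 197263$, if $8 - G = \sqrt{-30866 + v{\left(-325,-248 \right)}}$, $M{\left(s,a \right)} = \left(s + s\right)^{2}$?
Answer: $-182855 - 2 i \sqrt{7630} \approx -1.8286 \cdot 10^{5} - 174.7 i$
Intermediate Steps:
$M{\left(s,a \right)} = 4 s^{2}$ ($M{\left(s,a \right)} = \left(2 s\right)^{2} = 4 s^{2}$)
$x{\left(L \right)} = 9 L$
$G = 8 - 2 i \sqrt{7630}$ ($G = 8 - \sqrt{-30866 + 346} = 8 - \sqrt{-30520} = 8 - 2 i \sqrt{7630} \approx 8.0 - 174.7 i$)
$\left(x{\left(M{\left(20,-9 \right)} \right)} + G\right) - 197263 = \left(9 \cdot 4 \cdot 20^{2} + \left(8 - 2 i \sqrt{7630}\right)\right) - 197263 = \left(9 \cdot 4 \cdot 400 + \left(8 - 2 i \sqrt{7630}\right)\right) - 197263 = \left(9 \cdot 1600 + \left(8 - 2 i \sqrt{7630}\right)\right) - 197263 = \left(14400 + \left(8 - 2 i \sqrt{7630}\right)\right) - 197263 = \left(14408 - 2 i \sqrt{7630}\right) - 197263 = -182855 - 2 i \sqrt{7630}$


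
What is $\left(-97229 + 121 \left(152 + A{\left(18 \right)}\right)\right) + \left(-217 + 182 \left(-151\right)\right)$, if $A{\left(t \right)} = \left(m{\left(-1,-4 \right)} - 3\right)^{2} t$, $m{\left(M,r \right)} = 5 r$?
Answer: $1045626$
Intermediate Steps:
$A{\left(t \right)} = 529 t$ ($A{\left(t \right)} = \left(5 \left(-4\right) - 3\right)^{2} t = \left(-20 - 3\right)^{2} t = \left(-23\right)^{2} t = 529 t$)
$\left(-97229 + 121 \left(152 + A{\left(18 \right)}\right)\right) + \left(-217 + 182 \left(-151\right)\right) = \left(-97229 + 121 \left(152 + 529 \cdot 18\right)\right) + \left(-217 + 182 \left(-151\right)\right) = \left(-97229 + 121 \left(152 + 9522\right)\right) - 27699 = \left(-97229 + 121 \cdot 9674\right) - 27699 = \left(-97229 + 1170554\right) - 27699 = 1073325 - 27699 = 1045626$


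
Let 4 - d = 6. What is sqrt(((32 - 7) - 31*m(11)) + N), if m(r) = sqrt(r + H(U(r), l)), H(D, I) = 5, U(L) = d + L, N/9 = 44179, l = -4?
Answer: 6*sqrt(11042) ≈ 630.49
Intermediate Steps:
d = -2 (d = 4 - 1*6 = 4 - 6 = -2)
N = 397611 (N = 9*44179 = 397611)
U(L) = -2 + L
m(r) = sqrt(5 + r) (m(r) = sqrt(r + 5) = sqrt(5 + r))
sqrt(((32 - 7) - 31*m(11)) + N) = sqrt(((32 - 7) - 31*sqrt(5 + 11)) + 397611) = sqrt((25 - 31*sqrt(16)) + 397611) = sqrt((25 - 31*4) + 397611) = sqrt((25 - 124) + 397611) = sqrt(-99 + 397611) = sqrt(397512) = 6*sqrt(11042)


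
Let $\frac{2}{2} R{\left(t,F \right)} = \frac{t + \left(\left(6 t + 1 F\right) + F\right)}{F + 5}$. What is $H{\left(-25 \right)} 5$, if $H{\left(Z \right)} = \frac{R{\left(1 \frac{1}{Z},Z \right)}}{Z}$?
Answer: $- \frac{1257}{2500} \approx -0.5028$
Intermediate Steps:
$R{\left(t,F \right)} = \frac{2 F + 7 t}{5 + F}$ ($R{\left(t,F \right)} = \frac{t + \left(\left(6 t + 1 F\right) + F\right)}{F + 5} = \frac{t + \left(\left(6 t + F\right) + F\right)}{5 + F} = \frac{t + \left(\left(F + 6 t\right) + F\right)}{5 + F} = \frac{t + \left(2 F + 6 t\right)}{5 + F} = \frac{2 F + 7 t}{5 + F}$)
$H{\left(Z \right)} = \frac{2 Z + \frac{7}{Z}}{Z \left(5 + Z\right)}$ ($H{\left(Z \right)} = \frac{\frac{1}{5 + Z} \left(2 Z + 7 \cdot 1 \frac{1}{Z}\right)}{Z} = \frac{\frac{1}{5 + Z} \left(2 Z + \frac{7}{Z}\right)}{Z} = \frac{2 Z + \frac{7}{Z}}{Z \left(5 + Z\right)}$)
$H{\left(-25 \right)} 5 = \frac{7 + 2 \left(-25\right)^{2}}{625 \left(5 - 25\right)} 5 = \frac{7 + 2 \cdot 625}{625 \left(-20\right)} 5 = \frac{1}{625} \left(- \frac{1}{20}\right) \left(7 + 1250\right) 5 = \frac{1}{625} \left(- \frac{1}{20}\right) 1257 \cdot 5 = \left(- \frac{1257}{12500}\right) 5 = - \frac{1257}{2500}$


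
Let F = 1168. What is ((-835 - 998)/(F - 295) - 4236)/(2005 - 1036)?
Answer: -1233287/281979 ≈ -4.3737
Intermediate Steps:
((-835 - 998)/(F - 295) - 4236)/(2005 - 1036) = ((-835 - 998)/(1168 - 295) - 4236)/(2005 - 1036) = (-1833/873 - 4236)/969 = (-1833*1/873 - 4236)*(1/969) = (-611/291 - 4236)*(1/969) = -1233287/291*1/969 = -1233287/281979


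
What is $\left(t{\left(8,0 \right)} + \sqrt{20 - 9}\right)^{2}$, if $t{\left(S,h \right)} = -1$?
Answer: $\left(1 - \sqrt{11}\right)^{2} \approx 5.3668$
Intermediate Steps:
$\left(t{\left(8,0 \right)} + \sqrt{20 - 9}\right)^{2} = \left(-1 + \sqrt{20 - 9}\right)^{2} = \left(-1 + \sqrt{11}\right)^{2}$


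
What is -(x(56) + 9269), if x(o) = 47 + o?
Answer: -9372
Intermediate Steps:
-(x(56) + 9269) = -((47 + 56) + 9269) = -(103 + 9269) = -1*9372 = -9372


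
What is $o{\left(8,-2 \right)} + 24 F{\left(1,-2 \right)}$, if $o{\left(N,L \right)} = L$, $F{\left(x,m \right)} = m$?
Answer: $-50$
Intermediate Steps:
$o{\left(8,-2 \right)} + 24 F{\left(1,-2 \right)} = -2 + 24 \left(-2\right) = -2 - 48 = -50$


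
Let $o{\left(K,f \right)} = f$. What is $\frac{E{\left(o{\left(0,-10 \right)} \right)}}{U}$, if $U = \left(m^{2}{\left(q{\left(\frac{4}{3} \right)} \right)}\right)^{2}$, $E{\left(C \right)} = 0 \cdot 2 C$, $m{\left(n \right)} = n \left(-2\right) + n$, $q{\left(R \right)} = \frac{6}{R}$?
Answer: $0$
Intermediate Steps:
$m{\left(n \right)} = - n$ ($m{\left(n \right)} = - 2 n + n = - n$)
$E{\left(C \right)} = 0$ ($E{\left(C \right)} = 0 C = 0$)
$U = \frac{6561}{16}$ ($U = \left(\left(- \frac{6}{4 \cdot \frac{1}{3}}\right)^{2}\right)^{2} = \left(\left(- \frac{6}{\frac{4}{3}}\right)^{2}\right)^{2} = \left(\left(- \frac{6 \cdot 3}{4}\right)^{2}\right)^{2} = \left(\left(\left(-1\right) \frac{9}{2}\right)^{2}\right)^{2} = \left(\left(- \frac{9}{2}\right)^{2}\right)^{2} = \left(\frac{81}{4}\right)^{2} = \frac{6561}{16} \approx 410.06$)
$\frac{E{\left(o{\left(0,-10 \right)} \right)}}{U} = \frac{0}{\frac{6561}{16}} = 0 \cdot \frac{16}{6561} = 0$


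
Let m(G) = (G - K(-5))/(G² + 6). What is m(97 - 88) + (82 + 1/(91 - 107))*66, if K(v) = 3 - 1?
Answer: 3763937/696 ≈ 5408.0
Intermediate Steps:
K(v) = 2
m(G) = (-2 + G)/(6 + G²) (m(G) = (G - 1*2)/(G² + 6) = (G - 2)/(6 + G²) = (-2 + G)/(6 + G²))
m(97 - 88) + (82 + 1/(91 - 107))*66 = (-2 + (97 - 88))/(6 + (97 - 88)²) + (82 + 1/(91 - 107))*66 = (-2 + 9)/(6 + 9²) + (82 + 1/(-16))*66 = 7/(6 + 81) + (82 - 1/16)*66 = 7/87 + (1311/16)*66 = (1/87)*7 + 43263/8 = 7/87 + 43263/8 = 3763937/696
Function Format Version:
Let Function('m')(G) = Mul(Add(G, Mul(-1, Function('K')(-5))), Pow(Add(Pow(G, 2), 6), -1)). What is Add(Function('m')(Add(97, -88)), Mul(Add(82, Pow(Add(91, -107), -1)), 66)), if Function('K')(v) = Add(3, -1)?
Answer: Rational(3763937, 696) ≈ 5408.0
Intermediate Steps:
Function('K')(v) = 2
Function('m')(G) = Mul(Pow(Add(6, Pow(G, 2)), -1), Add(-2, G)) (Function('m')(G) = Mul(Add(G, Mul(-1, 2)), Pow(Add(Pow(G, 2), 6), -1)) = Mul(Add(G, -2), Pow(Add(6, Pow(G, 2)), -1)) = Mul(Add(-2, G), Pow(Add(6, Pow(G, 2)), -1)) = Mul(Pow(Add(6, Pow(G, 2)), -1), Add(-2, G)))
Add(Function('m')(Add(97, -88)), Mul(Add(82, Pow(Add(91, -107), -1)), 66)) = Add(Mul(Pow(Add(6, Pow(Add(97, -88), 2)), -1), Add(-2, Add(97, -88))), Mul(Add(82, Pow(Add(91, -107), -1)), 66)) = Add(Mul(Pow(Add(6, Pow(9, 2)), -1), Add(-2, 9)), Mul(Add(82, Pow(-16, -1)), 66)) = Add(Mul(Pow(Add(6, 81), -1), 7), Mul(Add(82, Rational(-1, 16)), 66)) = Add(Mul(Pow(87, -1), 7), Mul(Rational(1311, 16), 66)) = Add(Mul(Rational(1, 87), 7), Rational(43263, 8)) = Add(Rational(7, 87), Rational(43263, 8)) = Rational(3763937, 696)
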